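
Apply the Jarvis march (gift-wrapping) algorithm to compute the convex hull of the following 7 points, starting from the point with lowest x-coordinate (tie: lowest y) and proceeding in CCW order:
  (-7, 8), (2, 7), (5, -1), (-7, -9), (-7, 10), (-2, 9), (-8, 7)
Hull (CCW) = [(-8, 7), (-7, -9), (5, -1), (2, 7), (-2, 9), (-7, 10)]

Jarvis march: at each step, from the current hull vertex p, select the next vertex q as the point such that every other point lies strictly to the left of (or on) the directed line p → q. (Equivalently: for every other point r, the cross product (q − p) × (r − p) ≥ 0.)
Starting point (lowest x, tie lowest y): (-8, 7). Wrap until returning to start. Resulting hull: (-8, 7), (-7, -9), (5, -1), (2, 7), (-2, 9), (-7, 10).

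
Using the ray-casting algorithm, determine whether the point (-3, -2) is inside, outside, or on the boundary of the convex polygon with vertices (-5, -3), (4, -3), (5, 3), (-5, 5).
The point (-3, -2) lies strictly inside the polygon

Cast a horizontal ray to the right from the query point and count how many polygon edges it crosses (each edge strictly once or zero times, handled with the usual half-open convention). 
Parity of crossings → odd ⇒ inside.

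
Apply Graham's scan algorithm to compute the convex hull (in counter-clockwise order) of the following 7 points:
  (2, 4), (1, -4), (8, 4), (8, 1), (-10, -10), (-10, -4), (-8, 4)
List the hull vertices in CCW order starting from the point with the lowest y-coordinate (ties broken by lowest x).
Hull (CCW) = [(-10, -10), (1, -4), (8, 1), (8, 4), (-8, 4), (-10, -4)]

Graham scan procedure:
  1. Find the pivot p₀ = point with lowest y (tie → lowest x): (-10, -10).
  2. Sort the remaining points by polar angle around p₀.
  3. Walk through sorted points, maintaining a stack; pop the top while the last three entries make a non-left turn (cross product ≤ 0).
  4. Final stack is the convex hull in CCW order: (-10, -10), (1, -4), (8, 1), (8, 4), (-8, 4), (-10, -4).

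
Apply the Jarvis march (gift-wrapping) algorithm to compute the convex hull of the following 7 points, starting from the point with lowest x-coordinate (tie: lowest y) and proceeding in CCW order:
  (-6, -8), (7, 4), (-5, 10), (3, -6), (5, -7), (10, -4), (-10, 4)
Hull (CCW) = [(-10, 4), (-6, -8), (5, -7), (10, -4), (7, 4), (-5, 10)]

Jarvis march: at each step, from the current hull vertex p, select the next vertex q as the point such that every other point lies strictly to the left of (or on) the directed line p → q. (Equivalently: for every other point r, the cross product (q − p) × (r − p) ≥ 0.)
Starting point (lowest x, tie lowest y): (-10, 4). Wrap until returning to start. Resulting hull: (-10, 4), (-6, -8), (5, -7), (10, -4), (7, 4), (-5, 10).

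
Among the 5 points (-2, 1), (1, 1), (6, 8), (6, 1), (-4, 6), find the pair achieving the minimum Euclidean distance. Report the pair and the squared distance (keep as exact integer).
Pair = ((-2, 1), (1, 1)); squared distance = 9

Compute all C(5, 2) = 10 pairwise squared distances (x_i − x_j)² + (y_i − y_j)². The minimum is 9, attained by the pair ((-2, 1), (1, 1)).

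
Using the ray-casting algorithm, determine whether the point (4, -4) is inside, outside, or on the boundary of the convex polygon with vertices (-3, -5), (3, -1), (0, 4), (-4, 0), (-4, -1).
The point (4, -4) lies strictly outside the polygon

Cast a horizontal ray to the right from the query point and count how many polygon edges it crosses (each edge strictly once or zero times, handled with the usual half-open convention). 
Parity of crossings → even ⇒ outside.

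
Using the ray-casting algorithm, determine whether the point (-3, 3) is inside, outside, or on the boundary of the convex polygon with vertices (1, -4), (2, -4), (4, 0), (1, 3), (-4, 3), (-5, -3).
The point (-3, 3) lies on the polygon boundary

Boundary check: the query satisfies the collinearity and bounding-box conditions for some polygon edge, so it lies exactly on the boundary.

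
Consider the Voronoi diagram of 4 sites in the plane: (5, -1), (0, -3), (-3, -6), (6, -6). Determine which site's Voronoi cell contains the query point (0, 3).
Nearest site = (0, -3)

The Voronoi cell of site s contains exactly those query points closer to s than to any other site. Compute squared distances from q = (0, 3) to each site:
  (0 − 0)² + (-3 − 3)² = 36
  (5 − 0)² + (-1 − 3)² = 41
  (-3 − 0)² + (-6 − 3)² = 90
  (6 − 0)² + (-6 − 3)² = 117
Minimum is attained by (0, -3), so q lies in its Voronoi cell.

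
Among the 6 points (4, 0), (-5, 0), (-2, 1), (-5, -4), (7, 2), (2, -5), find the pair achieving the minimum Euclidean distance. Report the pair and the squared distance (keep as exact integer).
Pair = ((-5, 0), (-2, 1)); squared distance = 10

Compute all C(6, 2) = 15 pairwise squared distances (x_i − x_j)² + (y_i − y_j)². The minimum is 10, attained by the pair ((-5, 0), (-2, 1)).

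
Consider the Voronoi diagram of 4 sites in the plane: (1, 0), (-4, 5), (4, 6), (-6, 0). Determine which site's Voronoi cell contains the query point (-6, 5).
Nearest site = (-4, 5)

The Voronoi cell of site s contains exactly those query points closer to s than to any other site. Compute squared distances from q = (-6, 5) to each site:
  (-4 − -6)² + (5 − 5)² = 4
  (-6 − -6)² + (0 − 5)² = 25
  (1 − -6)² + (0 − 5)² = 74
  (4 − -6)² + (6 − 5)² = 101
Minimum is attained by (-4, 5), so q lies in its Voronoi cell.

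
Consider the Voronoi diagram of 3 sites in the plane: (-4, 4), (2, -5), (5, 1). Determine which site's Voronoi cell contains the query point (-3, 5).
Nearest site = (-4, 4)

The Voronoi cell of site s contains exactly those query points closer to s than to any other site. Compute squared distances from q = (-3, 5) to each site:
  (-4 − -3)² + (4 − 5)² = 2
  (5 − -3)² + (1 − 5)² = 80
  (2 − -3)² + (-5 − 5)² = 125
Minimum is attained by (-4, 4), so q lies in its Voronoi cell.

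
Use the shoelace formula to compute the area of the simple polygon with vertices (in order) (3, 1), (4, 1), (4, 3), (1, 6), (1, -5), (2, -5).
Area = 39/2

Shoelace formula: Area = (1/2) |Σ_i (x_i · y_{i+1} − x_{i+1} · y_i)| (indices mod n). Compute each cross term:
  (3)(1) − (4)(1) = -1
  (4)(3) − (4)(1) = 8
  (4)(6) − (1)(3) = 21
  (1)(-5) − (1)(6) = -11
  (1)(-5) − (2)(-5) = 5
  (2)(1) − (3)(-5) = 17
Sum = 39, so (signed) Area = 39/2 = 39/2, |Area| = 39/2.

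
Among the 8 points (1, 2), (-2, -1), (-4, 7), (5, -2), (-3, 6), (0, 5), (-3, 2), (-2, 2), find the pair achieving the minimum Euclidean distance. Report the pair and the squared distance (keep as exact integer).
Pair = ((-3, 2), (-2, 2)); squared distance = 1

Compute all C(8, 2) = 28 pairwise squared distances (x_i − x_j)² + (y_i − y_j)². The minimum is 1, attained by the pair ((-3, 2), (-2, 2)).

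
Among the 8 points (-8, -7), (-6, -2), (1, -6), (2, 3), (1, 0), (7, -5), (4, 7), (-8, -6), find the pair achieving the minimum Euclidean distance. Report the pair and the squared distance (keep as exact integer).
Pair = ((-8, -7), (-8, -6)); squared distance = 1

Compute all C(8, 2) = 28 pairwise squared distances (x_i − x_j)² + (y_i − y_j)². The minimum is 1, attained by the pair ((-8, -7), (-8, -6)).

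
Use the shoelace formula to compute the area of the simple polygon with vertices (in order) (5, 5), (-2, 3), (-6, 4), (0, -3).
Area = 34

Shoelace formula: Area = (1/2) |Σ_i (x_i · y_{i+1} − x_{i+1} · y_i)| (indices mod n). Compute each cross term:
  (5)(3) − (-2)(5) = 25
  (-2)(4) − (-6)(3) = 10
  (-6)(-3) − (0)(4) = 18
  (0)(5) − (5)(-3) = 15
Sum = 68, so (signed) Area = 68/2 = 34, |Area| = 34.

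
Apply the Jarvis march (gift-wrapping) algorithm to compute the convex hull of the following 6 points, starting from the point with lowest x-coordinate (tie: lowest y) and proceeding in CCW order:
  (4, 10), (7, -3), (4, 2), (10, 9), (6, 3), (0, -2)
Hull (CCW) = [(0, -2), (7, -3), (10, 9), (4, 10)]

Jarvis march: at each step, from the current hull vertex p, select the next vertex q as the point such that every other point lies strictly to the left of (or on) the directed line p → q. (Equivalently: for every other point r, the cross product (q − p) × (r − p) ≥ 0.)
Starting point (lowest x, tie lowest y): (0, -2). Wrap until returning to start. Resulting hull: (0, -2), (7, -3), (10, 9), (4, 10).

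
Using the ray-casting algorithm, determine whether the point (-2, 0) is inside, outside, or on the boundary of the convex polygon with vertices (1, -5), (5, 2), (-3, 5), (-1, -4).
The point (-2, 0) lies strictly outside the polygon

Cast a horizontal ray to the right from the query point and count how many polygon edges it crosses (each edge strictly once or zero times, handled with the usual half-open convention). 
Parity of crossings → even ⇒ outside.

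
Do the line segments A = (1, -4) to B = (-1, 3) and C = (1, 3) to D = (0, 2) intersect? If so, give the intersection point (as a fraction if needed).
No (intersection of containing lines falls outside at least one segment)

Parametrize and solve: t = 7/9, s = 14/9. At least one of these is outside [0, 1], so the segments do not intersect.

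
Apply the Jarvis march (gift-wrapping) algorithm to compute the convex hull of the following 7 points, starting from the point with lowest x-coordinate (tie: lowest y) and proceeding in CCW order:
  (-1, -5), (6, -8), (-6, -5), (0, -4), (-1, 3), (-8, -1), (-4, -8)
Hull (CCW) = [(-8, -1), (-6, -5), (-4, -8), (6, -8), (-1, 3)]

Jarvis march: at each step, from the current hull vertex p, select the next vertex q as the point such that every other point lies strictly to the left of (or on) the directed line p → q. (Equivalently: for every other point r, the cross product (q − p) × (r − p) ≥ 0.)
Starting point (lowest x, tie lowest y): (-8, -1). Wrap until returning to start. Resulting hull: (-8, -1), (-6, -5), (-4, -8), (6, -8), (-1, 3).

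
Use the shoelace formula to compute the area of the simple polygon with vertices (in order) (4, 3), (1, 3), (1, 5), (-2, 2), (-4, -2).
Area = 31/2

Shoelace formula: Area = (1/2) |Σ_i (x_i · y_{i+1} − x_{i+1} · y_i)| (indices mod n). Compute each cross term:
  (4)(3) − (1)(3) = 9
  (1)(5) − (1)(3) = 2
  (1)(2) − (-2)(5) = 12
  (-2)(-2) − (-4)(2) = 12
  (-4)(3) − (4)(-2) = -4
Sum = 31, so (signed) Area = 31/2 = 31/2, |Area| = 31/2.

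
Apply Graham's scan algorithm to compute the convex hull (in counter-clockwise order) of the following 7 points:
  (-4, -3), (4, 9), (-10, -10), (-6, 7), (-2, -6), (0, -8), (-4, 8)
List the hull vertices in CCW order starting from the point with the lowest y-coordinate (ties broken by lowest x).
Hull (CCW) = [(-10, -10), (0, -8), (4, 9), (-4, 8), (-6, 7)]

Graham scan procedure:
  1. Find the pivot p₀ = point with lowest y (tie → lowest x): (-10, -10).
  2. Sort the remaining points by polar angle around p₀.
  3. Walk through sorted points, maintaining a stack; pop the top while the last three entries make a non-left turn (cross product ≤ 0).
  4. Final stack is the convex hull in CCW order: (-10, -10), (0, -8), (4, 9), (-4, 8), (-6, 7).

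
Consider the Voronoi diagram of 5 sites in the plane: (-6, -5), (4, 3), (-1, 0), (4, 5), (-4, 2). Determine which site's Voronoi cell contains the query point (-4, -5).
Nearest site = (-6, -5)

The Voronoi cell of site s contains exactly those query points closer to s than to any other site. Compute squared distances from q = (-4, -5) to each site:
  (-6 − -4)² + (-5 − -5)² = 4
  (-1 − -4)² + (0 − -5)² = 34
  (-4 − -4)² + (2 − -5)² = 49
  (4 − -4)² + (3 − -5)² = 128
  (4 − -4)² + (5 − -5)² = 164
Minimum is attained by (-6, -5), so q lies in its Voronoi cell.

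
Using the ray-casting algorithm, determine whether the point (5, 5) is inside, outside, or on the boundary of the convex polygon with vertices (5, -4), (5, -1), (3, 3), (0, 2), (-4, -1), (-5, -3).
The point (5, 5) lies strictly outside the polygon

Cast a horizontal ray to the right from the query point and count how many polygon edges it crosses (each edge strictly once or zero times, handled with the usual half-open convention). 
Parity of crossings → even ⇒ outside.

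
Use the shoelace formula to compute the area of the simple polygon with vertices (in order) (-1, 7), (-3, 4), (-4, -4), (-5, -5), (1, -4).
Area = 73/2

Shoelace formula: Area = (1/2) |Σ_i (x_i · y_{i+1} − x_{i+1} · y_i)| (indices mod n). Compute each cross term:
  (-1)(4) − (-3)(7) = 17
  (-3)(-4) − (-4)(4) = 28
  (-4)(-5) − (-5)(-4) = 0
  (-5)(-4) − (1)(-5) = 25
  (1)(7) − (-1)(-4) = 3
Sum = 73, so (signed) Area = 73/2 = 73/2, |Area| = 73/2.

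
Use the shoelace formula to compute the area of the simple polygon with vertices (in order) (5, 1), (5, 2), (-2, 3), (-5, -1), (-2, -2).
Area = 57/2

Shoelace formula: Area = (1/2) |Σ_i (x_i · y_{i+1} − x_{i+1} · y_i)| (indices mod n). Compute each cross term:
  (5)(2) − (5)(1) = 5
  (5)(3) − (-2)(2) = 19
  (-2)(-1) − (-5)(3) = 17
  (-5)(-2) − (-2)(-1) = 8
  (-2)(1) − (5)(-2) = 8
Sum = 57, so (signed) Area = 57/2 = 57/2, |Area| = 57/2.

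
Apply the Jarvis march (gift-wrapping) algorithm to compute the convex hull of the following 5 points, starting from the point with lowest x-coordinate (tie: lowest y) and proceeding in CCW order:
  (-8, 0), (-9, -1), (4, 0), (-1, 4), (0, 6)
Hull (CCW) = [(-9, -1), (4, 0), (0, 6), (-8, 0)]

Jarvis march: at each step, from the current hull vertex p, select the next vertex q as the point such that every other point lies strictly to the left of (or on) the directed line p → q. (Equivalently: for every other point r, the cross product (q − p) × (r − p) ≥ 0.)
Starting point (lowest x, tie lowest y): (-9, -1). Wrap until returning to start. Resulting hull: (-9, -1), (4, 0), (0, 6), (-8, 0).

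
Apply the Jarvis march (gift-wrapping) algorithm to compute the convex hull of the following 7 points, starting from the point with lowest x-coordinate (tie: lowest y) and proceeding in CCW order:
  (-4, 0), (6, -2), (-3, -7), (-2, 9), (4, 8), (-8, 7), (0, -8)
Hull (CCW) = [(-8, 7), (-3, -7), (0, -8), (6, -2), (4, 8), (-2, 9)]

Jarvis march: at each step, from the current hull vertex p, select the next vertex q as the point such that every other point lies strictly to the left of (or on) the directed line p → q. (Equivalently: for every other point r, the cross product (q − p) × (r − p) ≥ 0.)
Starting point (lowest x, tie lowest y): (-8, 7). Wrap until returning to start. Resulting hull: (-8, 7), (-3, -7), (0, -8), (6, -2), (4, 8), (-2, 9).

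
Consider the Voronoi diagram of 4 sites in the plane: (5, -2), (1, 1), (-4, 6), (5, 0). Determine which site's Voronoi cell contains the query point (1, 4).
Nearest site = (1, 1)

The Voronoi cell of site s contains exactly those query points closer to s than to any other site. Compute squared distances from q = (1, 4) to each site:
  (1 − 1)² + (1 − 4)² = 9
  (-4 − 1)² + (6 − 4)² = 29
  (5 − 1)² + (0 − 4)² = 32
  (5 − 1)² + (-2 − 4)² = 52
Minimum is attained by (1, 1), so q lies in its Voronoi cell.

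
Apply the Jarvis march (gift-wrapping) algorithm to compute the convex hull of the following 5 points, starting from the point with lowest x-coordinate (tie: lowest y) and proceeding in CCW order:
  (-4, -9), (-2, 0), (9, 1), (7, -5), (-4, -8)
Hull (CCW) = [(-4, -9), (7, -5), (9, 1), (-2, 0), (-4, -8)]

Jarvis march: at each step, from the current hull vertex p, select the next vertex q as the point such that every other point lies strictly to the left of (or on) the directed line p → q. (Equivalently: for every other point r, the cross product (q − p) × (r − p) ≥ 0.)
Starting point (lowest x, tie lowest y): (-4, -9). Wrap until returning to start. Resulting hull: (-4, -9), (7, -5), (9, 1), (-2, 0), (-4, -8).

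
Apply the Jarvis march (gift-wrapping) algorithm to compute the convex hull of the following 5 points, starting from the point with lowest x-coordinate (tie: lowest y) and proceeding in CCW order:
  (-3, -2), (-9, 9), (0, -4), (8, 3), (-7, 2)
Hull (CCW) = [(-9, 9), (-7, 2), (-3, -2), (0, -4), (8, 3)]

Jarvis march: at each step, from the current hull vertex p, select the next vertex q as the point such that every other point lies strictly to the left of (or on) the directed line p → q. (Equivalently: for every other point r, the cross product (q − p) × (r − p) ≥ 0.)
Starting point (lowest x, tie lowest y): (-9, 9). Wrap until returning to start. Resulting hull: (-9, 9), (-7, 2), (-3, -2), (0, -4), (8, 3).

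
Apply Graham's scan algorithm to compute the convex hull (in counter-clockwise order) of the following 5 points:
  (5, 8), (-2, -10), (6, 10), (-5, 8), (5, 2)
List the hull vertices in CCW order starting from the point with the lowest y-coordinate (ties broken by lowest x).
Hull (CCW) = [(-2, -10), (5, 2), (6, 10), (-5, 8)]

Graham scan procedure:
  1. Find the pivot p₀ = point with lowest y (tie → lowest x): (-2, -10).
  2. Sort the remaining points by polar angle around p₀.
  3. Walk through sorted points, maintaining a stack; pop the top while the last three entries make a non-left turn (cross product ≤ 0).
  4. Final stack is the convex hull in CCW order: (-2, -10), (5, 2), (6, 10), (-5, 8).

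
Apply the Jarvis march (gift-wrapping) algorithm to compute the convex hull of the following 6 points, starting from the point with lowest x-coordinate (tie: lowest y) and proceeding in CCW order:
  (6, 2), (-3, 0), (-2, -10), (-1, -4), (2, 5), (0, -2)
Hull (CCW) = [(-3, 0), (-2, -10), (6, 2), (2, 5)]

Jarvis march: at each step, from the current hull vertex p, select the next vertex q as the point such that every other point lies strictly to the left of (or on) the directed line p → q. (Equivalently: for every other point r, the cross product (q − p) × (r − p) ≥ 0.)
Starting point (lowest x, tie lowest y): (-3, 0). Wrap until returning to start. Resulting hull: (-3, 0), (-2, -10), (6, 2), (2, 5).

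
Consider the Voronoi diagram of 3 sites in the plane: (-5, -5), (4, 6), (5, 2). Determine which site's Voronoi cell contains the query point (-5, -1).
Nearest site = (-5, -5)

The Voronoi cell of site s contains exactly those query points closer to s than to any other site. Compute squared distances from q = (-5, -1) to each site:
  (-5 − -5)² + (-5 − -1)² = 16
  (5 − -5)² + (2 − -1)² = 109
  (4 − -5)² + (6 − -1)² = 130
Minimum is attained by (-5, -5), so q lies in its Voronoi cell.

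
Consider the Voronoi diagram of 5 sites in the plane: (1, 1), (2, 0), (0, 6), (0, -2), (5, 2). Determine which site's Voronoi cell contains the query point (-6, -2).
Nearest site = (0, -2)

The Voronoi cell of site s contains exactly those query points closer to s than to any other site. Compute squared distances from q = (-6, -2) to each site:
  (0 − -6)² + (-2 − -2)² = 36
  (1 − -6)² + (1 − -2)² = 58
  (2 − -6)² + (0 − -2)² = 68
  (0 − -6)² + (6 − -2)² = 100
  (5 − -6)² + (2 − -2)² = 137
Minimum is attained by (0, -2), so q lies in its Voronoi cell.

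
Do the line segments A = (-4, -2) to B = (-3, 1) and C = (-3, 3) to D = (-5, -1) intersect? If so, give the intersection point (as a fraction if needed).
No (intersection of containing lines falls outside at least one segment)

Parametrize and solve: t = 3, s = -1. At least one of these is outside [0, 1], so the segments do not intersect.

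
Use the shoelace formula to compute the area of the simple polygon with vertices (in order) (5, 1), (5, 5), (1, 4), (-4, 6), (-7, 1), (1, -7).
Area = 179/2

Shoelace formula: Area = (1/2) |Σ_i (x_i · y_{i+1} − x_{i+1} · y_i)| (indices mod n). Compute each cross term:
  (5)(5) − (5)(1) = 20
  (5)(4) − (1)(5) = 15
  (1)(6) − (-4)(4) = 22
  (-4)(1) − (-7)(6) = 38
  (-7)(-7) − (1)(1) = 48
  (1)(1) − (5)(-7) = 36
Sum = 179, so (signed) Area = 179/2 = 179/2, |Area| = 179/2.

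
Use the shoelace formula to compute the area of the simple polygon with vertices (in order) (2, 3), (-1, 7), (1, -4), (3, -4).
Area = 39/2

Shoelace formula: Area = (1/2) |Σ_i (x_i · y_{i+1} − x_{i+1} · y_i)| (indices mod n). Compute each cross term:
  (2)(7) − (-1)(3) = 17
  (-1)(-4) − (1)(7) = -3
  (1)(-4) − (3)(-4) = 8
  (3)(3) − (2)(-4) = 17
Sum = 39, so (signed) Area = 39/2 = 39/2, |Area| = 39/2.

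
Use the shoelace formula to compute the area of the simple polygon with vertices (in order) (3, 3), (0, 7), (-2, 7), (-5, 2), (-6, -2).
Area = 38

Shoelace formula: Area = (1/2) |Σ_i (x_i · y_{i+1} − x_{i+1} · y_i)| (indices mod n). Compute each cross term:
  (3)(7) − (0)(3) = 21
  (0)(7) − (-2)(7) = 14
  (-2)(2) − (-5)(7) = 31
  (-5)(-2) − (-6)(2) = 22
  (-6)(3) − (3)(-2) = -12
Sum = 76, so (signed) Area = 76/2 = 38, |Area| = 38.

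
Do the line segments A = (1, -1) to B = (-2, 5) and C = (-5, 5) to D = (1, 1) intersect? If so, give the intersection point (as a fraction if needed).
Yes; intersection at (-1/2, 2) (t = 1/2 on AB, s = 3/4 on CD)

Parametrize AB as A + t(B − A) = (1 + -3 t, -1 + 6 t) and CD as C + s(D − C) = (-5 + 6 s, 5 + -4 s). Solve the linear system for (t, s). Determinant = 24 ≠ 0, so a unique intersection of the containing lines exists. Solution: t = 1/2, s = 3/4 — both in [0, 1], so the segments cross. Intersection point: (-1/2, 2).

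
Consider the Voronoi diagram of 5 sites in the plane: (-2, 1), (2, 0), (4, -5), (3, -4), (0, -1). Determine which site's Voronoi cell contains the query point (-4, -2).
Nearest site = (-2, 1)

The Voronoi cell of site s contains exactly those query points closer to s than to any other site. Compute squared distances from q = (-4, -2) to each site:
  (-2 − -4)² + (1 − -2)² = 13
  (0 − -4)² + (-1 − -2)² = 17
  (2 − -4)² + (0 − -2)² = 40
  (3 − -4)² + (-4 − -2)² = 53
  (4 − -4)² + (-5 − -2)² = 73
Minimum is attained by (-2, 1), so q lies in its Voronoi cell.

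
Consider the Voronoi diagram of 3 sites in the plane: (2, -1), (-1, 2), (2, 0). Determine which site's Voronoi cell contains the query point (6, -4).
Nearest site = (2, -1)

The Voronoi cell of site s contains exactly those query points closer to s than to any other site. Compute squared distances from q = (6, -4) to each site:
  (2 − 6)² + (-1 − -4)² = 25
  (2 − 6)² + (0 − -4)² = 32
  (-1 − 6)² + (2 − -4)² = 85
Minimum is attained by (2, -1), so q lies in its Voronoi cell.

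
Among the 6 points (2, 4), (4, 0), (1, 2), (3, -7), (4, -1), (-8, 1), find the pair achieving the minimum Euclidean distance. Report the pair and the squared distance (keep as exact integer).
Pair = ((4, 0), (4, -1)); squared distance = 1

Compute all C(6, 2) = 15 pairwise squared distances (x_i − x_j)² + (y_i − y_j)². The minimum is 1, attained by the pair ((4, 0), (4, -1)).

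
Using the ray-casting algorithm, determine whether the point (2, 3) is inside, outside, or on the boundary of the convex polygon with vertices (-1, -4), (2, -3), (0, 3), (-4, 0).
The point (2, 3) lies strictly outside the polygon

Cast a horizontal ray to the right from the query point and count how many polygon edges it crosses (each edge strictly once or zero times, handled with the usual half-open convention). 
Parity of crossings → even ⇒ outside.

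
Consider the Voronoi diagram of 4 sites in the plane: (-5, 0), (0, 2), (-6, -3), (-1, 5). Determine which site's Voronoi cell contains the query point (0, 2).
Nearest site = (0, 2)

The Voronoi cell of site s contains exactly those query points closer to s than to any other site. Compute squared distances from q = (0, 2) to each site:
  (0 − 0)² + (2 − 2)² = 0
  (-1 − 0)² + (5 − 2)² = 10
  (-5 − 0)² + (0 − 2)² = 29
  (-6 − 0)² + (-3 − 2)² = 61
Minimum is attained by (0, 2), so q lies in its Voronoi cell.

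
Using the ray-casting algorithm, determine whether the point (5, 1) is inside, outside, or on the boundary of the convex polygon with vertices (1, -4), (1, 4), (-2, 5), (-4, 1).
The point (5, 1) lies strictly outside the polygon

Cast a horizontal ray to the right from the query point and count how many polygon edges it crosses (each edge strictly once or zero times, handled with the usual half-open convention). 
Parity of crossings → even ⇒ outside.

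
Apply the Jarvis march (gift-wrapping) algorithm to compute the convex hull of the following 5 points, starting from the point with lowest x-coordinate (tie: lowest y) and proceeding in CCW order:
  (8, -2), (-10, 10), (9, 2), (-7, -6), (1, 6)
Hull (CCW) = [(-10, 10), (-7, -6), (8, -2), (9, 2), (1, 6)]

Jarvis march: at each step, from the current hull vertex p, select the next vertex q as the point such that every other point lies strictly to the left of (or on) the directed line p → q. (Equivalently: for every other point r, the cross product (q − p) × (r − p) ≥ 0.)
Starting point (lowest x, tie lowest y): (-10, 10). Wrap until returning to start. Resulting hull: (-10, 10), (-7, -6), (8, -2), (9, 2), (1, 6).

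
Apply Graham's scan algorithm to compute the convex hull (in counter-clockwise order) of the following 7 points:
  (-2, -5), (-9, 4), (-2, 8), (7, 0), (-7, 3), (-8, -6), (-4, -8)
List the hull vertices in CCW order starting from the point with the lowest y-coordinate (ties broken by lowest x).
Hull (CCW) = [(-4, -8), (7, 0), (-2, 8), (-9, 4), (-8, -6)]

Graham scan procedure:
  1. Find the pivot p₀ = point with lowest y (tie → lowest x): (-4, -8).
  2. Sort the remaining points by polar angle around p₀.
  3. Walk through sorted points, maintaining a stack; pop the top while the last three entries make a non-left turn (cross product ≤ 0).
  4. Final stack is the convex hull in CCW order: (-4, -8), (7, 0), (-2, 8), (-9, 4), (-8, -6).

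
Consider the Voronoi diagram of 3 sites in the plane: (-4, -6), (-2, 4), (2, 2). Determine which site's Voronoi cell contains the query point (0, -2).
Nearest site = (2, 2)

The Voronoi cell of site s contains exactly those query points closer to s than to any other site. Compute squared distances from q = (0, -2) to each site:
  (2 − 0)² + (2 − -2)² = 20
  (-4 − 0)² + (-6 − -2)² = 32
  (-2 − 0)² + (4 − -2)² = 40
Minimum is attained by (2, 2), so q lies in its Voronoi cell.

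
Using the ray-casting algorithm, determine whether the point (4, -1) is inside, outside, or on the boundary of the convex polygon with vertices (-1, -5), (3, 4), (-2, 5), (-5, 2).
The point (4, -1) lies strictly outside the polygon

Cast a horizontal ray to the right from the query point and count how many polygon edges it crosses (each edge strictly once or zero times, handled with the usual half-open convention). 
Parity of crossings → even ⇒ outside.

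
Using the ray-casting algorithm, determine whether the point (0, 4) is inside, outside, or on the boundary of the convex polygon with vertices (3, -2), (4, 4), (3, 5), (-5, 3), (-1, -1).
The point (0, 4) lies strictly inside the polygon

Cast a horizontal ray to the right from the query point and count how many polygon edges it crosses (each edge strictly once or zero times, handled with the usual half-open convention). 
Parity of crossings → odd ⇒ inside.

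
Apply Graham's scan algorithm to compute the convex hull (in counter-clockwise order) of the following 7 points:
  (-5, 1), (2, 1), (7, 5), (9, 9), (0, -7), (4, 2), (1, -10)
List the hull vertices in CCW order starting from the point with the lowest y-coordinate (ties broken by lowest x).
Hull (CCW) = [(1, -10), (9, 9), (-5, 1)]

Graham scan procedure:
  1. Find the pivot p₀ = point with lowest y (tie → lowest x): (1, -10).
  2. Sort the remaining points by polar angle around p₀.
  3. Walk through sorted points, maintaining a stack; pop the top while the last three entries make a non-left turn (cross product ≤ 0).
  4. Final stack is the convex hull in CCW order: (1, -10), (9, 9), (-5, 1).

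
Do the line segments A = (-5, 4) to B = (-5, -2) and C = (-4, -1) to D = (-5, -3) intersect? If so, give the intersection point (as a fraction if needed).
No (intersection of containing lines falls outside at least one segment)

Parametrize and solve: t = 7/6, s = 1. At least one of these is outside [0, 1], so the segments do not intersect.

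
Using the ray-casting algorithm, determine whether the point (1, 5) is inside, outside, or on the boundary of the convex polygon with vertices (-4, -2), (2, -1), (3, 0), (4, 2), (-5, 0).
The point (1, 5) lies strictly outside the polygon

Cast a horizontal ray to the right from the query point and count how many polygon edges it crosses (each edge strictly once or zero times, handled with the usual half-open convention). 
Parity of crossings → even ⇒ outside.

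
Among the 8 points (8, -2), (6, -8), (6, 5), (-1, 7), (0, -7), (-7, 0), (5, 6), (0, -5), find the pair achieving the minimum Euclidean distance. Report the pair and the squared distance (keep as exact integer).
Pair = ((6, 5), (5, 6)); squared distance = 2

Compute all C(8, 2) = 28 pairwise squared distances (x_i − x_j)² + (y_i − y_j)². The minimum is 2, attained by the pair ((6, 5), (5, 6)).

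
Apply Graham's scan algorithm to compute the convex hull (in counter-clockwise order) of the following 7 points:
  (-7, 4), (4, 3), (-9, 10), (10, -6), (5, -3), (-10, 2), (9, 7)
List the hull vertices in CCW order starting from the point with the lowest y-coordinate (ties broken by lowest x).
Hull (CCW) = [(10, -6), (9, 7), (-9, 10), (-10, 2)]

Graham scan procedure:
  1. Find the pivot p₀ = point with lowest y (tie → lowest x): (10, -6).
  2. Sort the remaining points by polar angle around p₀.
  3. Walk through sorted points, maintaining a stack; pop the top while the last three entries make a non-left turn (cross product ≤ 0).
  4. Final stack is the convex hull in CCW order: (10, -6), (9, 7), (-9, 10), (-10, 2).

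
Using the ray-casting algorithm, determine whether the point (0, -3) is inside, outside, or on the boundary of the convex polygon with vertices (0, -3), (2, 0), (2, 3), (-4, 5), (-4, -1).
The point (0, -3) lies on the polygon boundary

Boundary check: the query satisfies the collinearity and bounding-box conditions for some polygon edge, so it lies exactly on the boundary.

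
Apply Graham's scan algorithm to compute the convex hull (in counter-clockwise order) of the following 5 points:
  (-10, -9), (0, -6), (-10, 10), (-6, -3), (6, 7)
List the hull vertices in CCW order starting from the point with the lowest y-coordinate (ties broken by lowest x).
Hull (CCW) = [(-10, -9), (0, -6), (6, 7), (-10, 10)]

Graham scan procedure:
  1. Find the pivot p₀ = point with lowest y (tie → lowest x): (-10, -9).
  2. Sort the remaining points by polar angle around p₀.
  3. Walk through sorted points, maintaining a stack; pop the top while the last three entries make a non-left turn (cross product ≤ 0).
  4. Final stack is the convex hull in CCW order: (-10, -9), (0, -6), (6, 7), (-10, 10).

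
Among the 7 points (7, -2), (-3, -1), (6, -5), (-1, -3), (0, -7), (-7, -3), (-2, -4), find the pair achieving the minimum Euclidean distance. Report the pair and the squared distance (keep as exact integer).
Pair = ((-1, -3), (-2, -4)); squared distance = 2

Compute all C(7, 2) = 21 pairwise squared distances (x_i − x_j)² + (y_i − y_j)². The minimum is 2, attained by the pair ((-1, -3), (-2, -4)).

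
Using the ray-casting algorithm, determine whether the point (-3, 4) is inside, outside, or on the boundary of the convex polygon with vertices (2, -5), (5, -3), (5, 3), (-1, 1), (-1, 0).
The point (-3, 4) lies strictly outside the polygon

Cast a horizontal ray to the right from the query point and count how many polygon edges it crosses (each edge strictly once or zero times, handled with the usual half-open convention). 
Parity of crossings → even ⇒ outside.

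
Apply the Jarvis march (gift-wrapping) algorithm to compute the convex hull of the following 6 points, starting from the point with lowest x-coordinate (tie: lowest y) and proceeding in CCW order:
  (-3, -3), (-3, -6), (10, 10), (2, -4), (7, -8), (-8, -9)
Hull (CCW) = [(-8, -9), (7, -8), (10, 10), (-3, -3)]

Jarvis march: at each step, from the current hull vertex p, select the next vertex q as the point such that every other point lies strictly to the left of (or on) the directed line p → q. (Equivalently: for every other point r, the cross product (q − p) × (r − p) ≥ 0.)
Starting point (lowest x, tie lowest y): (-8, -9). Wrap until returning to start. Resulting hull: (-8, -9), (7, -8), (10, 10), (-3, -3).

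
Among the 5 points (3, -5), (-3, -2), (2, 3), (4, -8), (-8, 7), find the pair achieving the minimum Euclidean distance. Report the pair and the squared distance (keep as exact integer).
Pair = ((3, -5), (4, -8)); squared distance = 10

Compute all C(5, 2) = 10 pairwise squared distances (x_i − x_j)² + (y_i − y_j)². The minimum is 10, attained by the pair ((3, -5), (4, -8)).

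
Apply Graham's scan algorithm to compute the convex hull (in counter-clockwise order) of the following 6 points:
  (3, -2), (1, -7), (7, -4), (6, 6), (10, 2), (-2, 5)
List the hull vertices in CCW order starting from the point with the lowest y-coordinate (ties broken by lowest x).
Hull (CCW) = [(1, -7), (7, -4), (10, 2), (6, 6), (-2, 5)]

Graham scan procedure:
  1. Find the pivot p₀ = point with lowest y (tie → lowest x): (1, -7).
  2. Sort the remaining points by polar angle around p₀.
  3. Walk through sorted points, maintaining a stack; pop the top while the last three entries make a non-left turn (cross product ≤ 0).
  4. Final stack is the convex hull in CCW order: (1, -7), (7, -4), (10, 2), (6, 6), (-2, 5).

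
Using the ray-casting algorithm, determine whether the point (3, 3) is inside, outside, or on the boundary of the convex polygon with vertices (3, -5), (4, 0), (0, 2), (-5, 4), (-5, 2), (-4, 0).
The point (3, 3) lies strictly outside the polygon

Cast a horizontal ray to the right from the query point and count how many polygon edges it crosses (each edge strictly once or zero times, handled with the usual half-open convention). 
Parity of crossings → even ⇒ outside.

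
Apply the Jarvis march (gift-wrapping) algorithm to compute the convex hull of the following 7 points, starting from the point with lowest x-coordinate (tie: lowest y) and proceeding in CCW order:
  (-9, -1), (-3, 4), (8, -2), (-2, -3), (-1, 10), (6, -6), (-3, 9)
Hull (CCW) = [(-9, -1), (6, -6), (8, -2), (-1, 10), (-3, 9)]

Jarvis march: at each step, from the current hull vertex p, select the next vertex q as the point such that every other point lies strictly to the left of (or on) the directed line p → q. (Equivalently: for every other point r, the cross product (q − p) × (r − p) ≥ 0.)
Starting point (lowest x, tie lowest y): (-9, -1). Wrap until returning to start. Resulting hull: (-9, -1), (6, -6), (8, -2), (-1, 10), (-3, 9).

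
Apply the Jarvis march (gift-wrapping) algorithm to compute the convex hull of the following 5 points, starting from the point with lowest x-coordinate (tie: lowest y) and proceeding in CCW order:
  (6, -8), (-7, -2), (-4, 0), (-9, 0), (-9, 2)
Hull (CCW) = [(-9, 0), (-7, -2), (6, -8), (-4, 0), (-9, 2)]

Jarvis march: at each step, from the current hull vertex p, select the next vertex q as the point such that every other point lies strictly to the left of (or on) the directed line p → q. (Equivalently: for every other point r, the cross product (q − p) × (r − p) ≥ 0.)
Starting point (lowest x, tie lowest y): (-9, 0). Wrap until returning to start. Resulting hull: (-9, 0), (-7, -2), (6, -8), (-4, 0), (-9, 2).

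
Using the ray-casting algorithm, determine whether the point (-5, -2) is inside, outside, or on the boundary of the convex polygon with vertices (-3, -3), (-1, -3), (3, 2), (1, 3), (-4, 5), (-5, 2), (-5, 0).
The point (-5, -2) lies strictly outside the polygon

Cast a horizontal ray to the right from the query point and count how many polygon edges it crosses (each edge strictly once or zero times, handled with the usual half-open convention). 
Parity of crossings → even ⇒ outside.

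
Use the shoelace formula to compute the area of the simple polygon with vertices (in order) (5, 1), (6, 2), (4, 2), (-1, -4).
Area = 13/2

Shoelace formula: Area = (1/2) |Σ_i (x_i · y_{i+1} − x_{i+1} · y_i)| (indices mod n). Compute each cross term:
  (5)(2) − (6)(1) = 4
  (6)(2) − (4)(2) = 4
  (4)(-4) − (-1)(2) = -14
  (-1)(1) − (5)(-4) = 19
Sum = 13, so (signed) Area = 13/2 = 13/2, |Area| = 13/2.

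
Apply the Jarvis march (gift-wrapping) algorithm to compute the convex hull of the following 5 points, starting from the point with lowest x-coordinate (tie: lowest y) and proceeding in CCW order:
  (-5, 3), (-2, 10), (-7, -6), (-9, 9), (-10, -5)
Hull (CCW) = [(-10, -5), (-7, -6), (-2, 10), (-9, 9)]

Jarvis march: at each step, from the current hull vertex p, select the next vertex q as the point such that every other point lies strictly to the left of (or on) the directed line p → q. (Equivalently: for every other point r, the cross product (q − p) × (r − p) ≥ 0.)
Starting point (lowest x, tie lowest y): (-10, -5). Wrap until returning to start. Resulting hull: (-10, -5), (-7, -6), (-2, 10), (-9, 9).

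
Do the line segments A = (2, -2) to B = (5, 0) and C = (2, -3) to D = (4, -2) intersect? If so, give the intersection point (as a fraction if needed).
No (intersection of containing lines falls outside at least one segment)

Parametrize and solve: t = -2, s = -3. At least one of these is outside [0, 1], so the segments do not intersect.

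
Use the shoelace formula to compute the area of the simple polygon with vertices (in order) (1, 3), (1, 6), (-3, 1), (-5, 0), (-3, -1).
Area = 12

Shoelace formula: Area = (1/2) |Σ_i (x_i · y_{i+1} − x_{i+1} · y_i)| (indices mod n). Compute each cross term:
  (1)(6) − (1)(3) = 3
  (1)(1) − (-3)(6) = 19
  (-3)(0) − (-5)(1) = 5
  (-5)(-1) − (-3)(0) = 5
  (-3)(3) − (1)(-1) = -8
Sum = 24, so (signed) Area = 24/2 = 12, |Area| = 12.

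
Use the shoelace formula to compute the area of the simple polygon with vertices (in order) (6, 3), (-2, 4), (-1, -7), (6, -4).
Area = 68

Shoelace formula: Area = (1/2) |Σ_i (x_i · y_{i+1} − x_{i+1} · y_i)| (indices mod n). Compute each cross term:
  (6)(4) − (-2)(3) = 30
  (-2)(-7) − (-1)(4) = 18
  (-1)(-4) − (6)(-7) = 46
  (6)(3) − (6)(-4) = 42
Sum = 136, so (signed) Area = 136/2 = 68, |Area| = 68.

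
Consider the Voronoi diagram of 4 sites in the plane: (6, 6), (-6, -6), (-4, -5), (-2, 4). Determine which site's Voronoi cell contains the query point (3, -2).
Nearest site = (-4, -5)

The Voronoi cell of site s contains exactly those query points closer to s than to any other site. Compute squared distances from q = (3, -2) to each site:
  (-4 − 3)² + (-5 − -2)² = 58
  (-2 − 3)² + (4 − -2)² = 61
  (6 − 3)² + (6 − -2)² = 73
  (-6 − 3)² + (-6 − -2)² = 97
Minimum is attained by (-4, -5), so q lies in its Voronoi cell.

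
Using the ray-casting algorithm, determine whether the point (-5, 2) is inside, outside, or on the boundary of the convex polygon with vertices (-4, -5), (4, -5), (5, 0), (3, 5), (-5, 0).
The point (-5, 2) lies strictly outside the polygon

Cast a horizontal ray to the right from the query point and count how many polygon edges it crosses (each edge strictly once or zero times, handled with the usual half-open convention). 
Parity of crossings → even ⇒ outside.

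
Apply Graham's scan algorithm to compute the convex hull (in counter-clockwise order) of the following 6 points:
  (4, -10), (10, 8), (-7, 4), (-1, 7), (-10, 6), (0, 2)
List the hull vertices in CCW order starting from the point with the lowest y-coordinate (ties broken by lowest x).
Hull (CCW) = [(4, -10), (10, 8), (-1, 7), (-10, 6)]

Graham scan procedure:
  1. Find the pivot p₀ = point with lowest y (tie → lowest x): (4, -10).
  2. Sort the remaining points by polar angle around p₀.
  3. Walk through sorted points, maintaining a stack; pop the top while the last three entries make a non-left turn (cross product ≤ 0).
  4. Final stack is the convex hull in CCW order: (4, -10), (10, 8), (-1, 7), (-10, 6).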